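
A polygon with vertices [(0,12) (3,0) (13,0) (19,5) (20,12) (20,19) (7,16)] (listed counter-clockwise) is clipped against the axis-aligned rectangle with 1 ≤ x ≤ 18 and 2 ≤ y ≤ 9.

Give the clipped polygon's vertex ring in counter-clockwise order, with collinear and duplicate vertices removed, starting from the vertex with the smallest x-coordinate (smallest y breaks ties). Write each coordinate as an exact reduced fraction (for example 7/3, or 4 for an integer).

1. After x ≥ 1: [(1,88/7) (1,8) (3,0) (13,0) (19,5) (20,12) (20,19) (7,16)]
2. After x ≤ 18: [(1,88/7) (1,8) (3,0) (13,0) (18,25/6) (18,241/13) (7,16)]
3. After y ≥ 2: [(1,88/7) (1,8) (5/2,2) (77/5,2) (18,25/6) (18,241/13) (7,16)]
4. After y ≤ 9: [(1,9) (1,8) (5/2,2) (77/5,2) (18,25/6) (18,9)]
5. Canonical ring: [(1,8) (5/2,2) (77/5,2) (18,25/6) (18,9) (1,9)]

Clipped polygon: [(1,8) (5/2,2) (77/5,2) (18,25/6) (18,9) (1,9)]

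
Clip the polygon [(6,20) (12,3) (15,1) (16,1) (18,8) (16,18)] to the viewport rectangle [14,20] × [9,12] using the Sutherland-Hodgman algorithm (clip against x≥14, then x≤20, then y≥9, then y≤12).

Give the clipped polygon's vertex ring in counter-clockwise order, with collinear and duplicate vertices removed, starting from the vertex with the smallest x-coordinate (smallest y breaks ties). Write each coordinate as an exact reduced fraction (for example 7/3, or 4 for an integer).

Clipped polygon: [(14,9) (89/5,9) (86/5,12) (14,12)]

1. After x ≥ 14: [(14,92/5) (14,5/3) (15,1) (16,1) (18,8) (16,18)]
2. After x ≤ 20: [(14,92/5) (14,5/3) (15,1) (16,1) (18,8) (16,18)]
3. After y ≥ 9: [(14,92/5) (14,9) (89/5,9) (16,18)]
4. After y ≤ 12: [(14,12) (14,9) (89/5,9) (86/5,12)]
5. Canonical ring: [(14,9) (89/5,9) (86/5,12) (14,12)]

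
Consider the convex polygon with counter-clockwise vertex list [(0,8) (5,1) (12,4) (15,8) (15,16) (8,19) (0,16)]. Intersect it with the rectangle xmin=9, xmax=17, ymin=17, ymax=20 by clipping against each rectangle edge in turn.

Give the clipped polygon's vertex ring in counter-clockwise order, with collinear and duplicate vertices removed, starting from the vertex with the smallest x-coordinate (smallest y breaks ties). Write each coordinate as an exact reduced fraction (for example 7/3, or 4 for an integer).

Clipped polygon: [(9,17) (38/3,17) (9,130/7)]

1. After x ≥ 9: [(9,19/7) (12,4) (15,8) (15,16) (9,130/7)]
2. After x ≤ 17: [(9,19/7) (12,4) (15,8) (15,16) (9,130/7)]
3. After y ≥ 17: [(9,17) (38/3,17) (9,130/7)]
4. After y ≤ 20: [(9,17) (38/3,17) (9,130/7)]
5. Canonical ring: [(9,17) (38/3,17) (9,130/7)]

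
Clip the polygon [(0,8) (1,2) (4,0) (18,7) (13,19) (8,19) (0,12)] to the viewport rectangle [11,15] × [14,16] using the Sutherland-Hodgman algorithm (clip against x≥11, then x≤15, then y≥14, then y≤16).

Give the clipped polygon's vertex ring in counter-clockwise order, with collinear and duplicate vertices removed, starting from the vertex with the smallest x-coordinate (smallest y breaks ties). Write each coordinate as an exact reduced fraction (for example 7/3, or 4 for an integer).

1. After x ≥ 11: [(11,7/2) (18,7) (13,19) (11,19)]
2. After x ≤ 15: [(11,7/2) (15,11/2) (15,71/5) (13,19) (11,19)]
3. After y ≥ 14: [(11,14) (15,14) (15,71/5) (13,19) (11,19)]
4. After y ≤ 16: [(11,16) (11,14) (15,14) (15,71/5) (57/4,16)]
5. Canonical ring: [(11,14) (15,14) (15,71/5) (57/4,16) (11,16)]

Clipped polygon: [(11,14) (15,14) (15,71/5) (57/4,16) (11,16)]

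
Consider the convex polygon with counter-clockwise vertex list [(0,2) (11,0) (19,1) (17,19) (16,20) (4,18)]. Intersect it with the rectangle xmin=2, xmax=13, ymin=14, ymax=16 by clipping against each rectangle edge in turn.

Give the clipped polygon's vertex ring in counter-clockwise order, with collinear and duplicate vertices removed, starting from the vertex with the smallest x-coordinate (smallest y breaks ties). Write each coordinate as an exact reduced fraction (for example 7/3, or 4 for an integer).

1. After x ≥ 2: [(2,10) (2,18/11) (11,0) (19,1) (17,19) (16,20) (4,18)]
2. After x ≤ 13: [(2,10) (2,18/11) (11,0) (13,1/4) (13,39/2) (4,18)]
3. After y ≥ 14: [(3,14) (13,14) (13,39/2) (4,18)]
4. After y ≤ 16: [(7/2,16) (3,14) (13,14) (13,16)]
5. Canonical ring: [(3,14) (13,14) (13,16) (7/2,16)]

Clipped polygon: [(3,14) (13,14) (13,16) (7/2,16)]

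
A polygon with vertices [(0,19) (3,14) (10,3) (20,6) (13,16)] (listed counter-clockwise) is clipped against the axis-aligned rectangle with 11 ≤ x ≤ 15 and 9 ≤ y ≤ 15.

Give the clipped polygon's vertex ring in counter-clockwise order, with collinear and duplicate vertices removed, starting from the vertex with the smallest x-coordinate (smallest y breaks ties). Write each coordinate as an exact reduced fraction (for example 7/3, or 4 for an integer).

1. After x ≥ 11: [(11,214/13) (11,33/10) (20,6) (13,16)]
2. After x ≤ 15: [(11,214/13) (11,33/10) (15,9/2) (15,92/7) (13,16)]
3. After y ≥ 9: [(11,214/13) (11,9) (15,9) (15,92/7) (13,16)]
4. After y ≤ 15: [(11,15) (11,9) (15,9) (15,92/7) (137/10,15)]
5. Canonical ring: [(11,9) (15,9) (15,92/7) (137/10,15) (11,15)]

Clipped polygon: [(11,9) (15,9) (15,92/7) (137/10,15) (11,15)]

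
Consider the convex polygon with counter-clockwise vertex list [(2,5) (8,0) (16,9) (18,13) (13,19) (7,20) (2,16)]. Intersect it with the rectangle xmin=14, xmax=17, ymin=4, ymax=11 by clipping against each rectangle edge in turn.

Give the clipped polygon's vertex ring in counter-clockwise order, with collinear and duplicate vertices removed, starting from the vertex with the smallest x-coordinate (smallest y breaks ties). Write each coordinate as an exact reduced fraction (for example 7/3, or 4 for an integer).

1. After x ≥ 14: [(14,27/4) (16,9) (18,13) (14,89/5)]
2. After x ≤ 17: [(14,27/4) (16,9) (17,11) (17,71/5) (14,89/5)]
3. After y ≥ 4: [(14,27/4) (16,9) (17,11) (17,71/5) (14,89/5)]
4. After y ≤ 11: [(14,11) (14,27/4) (16,9) (17,11) (17,11)]
5. Canonical ring: [(14,27/4) (16,9) (17,11) (14,11)]

Clipped polygon: [(14,27/4) (16,9) (17,11) (14,11)]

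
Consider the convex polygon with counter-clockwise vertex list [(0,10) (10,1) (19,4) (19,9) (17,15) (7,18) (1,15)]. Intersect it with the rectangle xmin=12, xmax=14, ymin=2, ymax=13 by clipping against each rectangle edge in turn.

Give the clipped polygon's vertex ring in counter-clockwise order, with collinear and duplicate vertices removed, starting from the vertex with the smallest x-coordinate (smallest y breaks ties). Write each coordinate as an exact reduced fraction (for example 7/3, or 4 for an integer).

Clipped polygon: [(12,2) (13,2) (14,7/3) (14,13) (12,13)]

1. After x ≥ 12: [(12,5/3) (19,4) (19,9) (17,15) (12,33/2)]
2. After x ≤ 14: [(12,5/3) (14,7/3) (14,159/10) (12,33/2)]
3. After y ≥ 2: [(12,2) (13,2) (14,7/3) (14,159/10) (12,33/2)]
4. After y ≤ 13: [(12,13) (12,2) (13,2) (14,7/3) (14,13)]
5. Canonical ring: [(12,2) (13,2) (14,7/3) (14,13) (12,13)]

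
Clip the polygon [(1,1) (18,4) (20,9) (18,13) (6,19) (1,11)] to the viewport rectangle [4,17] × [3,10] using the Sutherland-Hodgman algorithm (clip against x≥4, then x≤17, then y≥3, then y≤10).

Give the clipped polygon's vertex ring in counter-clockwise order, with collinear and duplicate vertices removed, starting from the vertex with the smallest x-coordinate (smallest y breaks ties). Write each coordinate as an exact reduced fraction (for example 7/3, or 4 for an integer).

Clipped polygon: [(4,3) (37/3,3) (17,65/17) (17,10) (4,10)]

1. After x ≥ 4: [(4,26/17) (18,4) (20,9) (18,13) (6,19) (4,79/5)]
2. After x ≤ 17: [(4,26/17) (17,65/17) (17,27/2) (6,19) (4,79/5)]
3. After y ≥ 3: [(4,3) (37/3,3) (17,65/17) (17,27/2) (6,19) (4,79/5)]
4. After y ≤ 10: [(4,10) (4,3) (37/3,3) (17,65/17) (17,10)]
5. Canonical ring: [(4,3) (37/3,3) (17,65/17) (17,10) (4,10)]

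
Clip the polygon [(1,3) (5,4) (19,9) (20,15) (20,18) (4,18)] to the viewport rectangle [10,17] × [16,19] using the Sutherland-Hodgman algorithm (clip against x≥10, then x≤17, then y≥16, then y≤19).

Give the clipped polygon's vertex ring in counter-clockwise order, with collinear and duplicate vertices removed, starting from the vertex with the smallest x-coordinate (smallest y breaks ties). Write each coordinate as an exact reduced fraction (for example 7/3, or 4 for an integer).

1. After x ≥ 10: [(10,81/14) (19,9) (20,15) (20,18) (10,18)]
2. After x ≤ 17: [(10,81/14) (17,58/7) (17,18) (10,18)]
3. After y ≥ 16: [(10,16) (17,16) (17,18) (10,18)]
4. After y ≤ 19: [(10,16) (17,16) (17,18) (10,18)]
5. Canonical ring: [(10,16) (17,16) (17,18) (10,18)]

Clipped polygon: [(10,16) (17,16) (17,18) (10,18)]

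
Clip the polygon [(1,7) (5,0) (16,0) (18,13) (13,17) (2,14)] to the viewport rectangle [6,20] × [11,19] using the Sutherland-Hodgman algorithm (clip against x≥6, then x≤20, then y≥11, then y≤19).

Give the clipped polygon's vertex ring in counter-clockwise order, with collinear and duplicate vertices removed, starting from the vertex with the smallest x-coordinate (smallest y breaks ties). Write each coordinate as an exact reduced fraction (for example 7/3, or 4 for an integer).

Clipped polygon: [(6,11) (230/13,11) (18,13) (13,17) (6,166/11)]

1. After x ≥ 6: [(6,0) (16,0) (18,13) (13,17) (6,166/11)]
2. After x ≤ 20: [(6,0) (16,0) (18,13) (13,17) (6,166/11)]
3. After y ≥ 11: [(6,11) (230/13,11) (18,13) (13,17) (6,166/11)]
4. After y ≤ 19: [(6,11) (230/13,11) (18,13) (13,17) (6,166/11)]
5. Canonical ring: [(6,11) (230/13,11) (18,13) (13,17) (6,166/11)]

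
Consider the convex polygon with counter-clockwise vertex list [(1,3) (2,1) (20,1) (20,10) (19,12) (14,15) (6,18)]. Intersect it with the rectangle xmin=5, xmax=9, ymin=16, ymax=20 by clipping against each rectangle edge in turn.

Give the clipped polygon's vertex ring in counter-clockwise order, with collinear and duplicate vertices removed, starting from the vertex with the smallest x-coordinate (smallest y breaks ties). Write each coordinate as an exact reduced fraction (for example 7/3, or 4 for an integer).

1. After x ≥ 5: [(5,15) (5,1) (20,1) (20,10) (19,12) (14,15) (6,18)]
2. After x ≤ 9: [(5,15) (5,1) (9,1) (9,135/8) (6,18)]
3. After y ≥ 16: [(16/3,16) (9,16) (9,135/8) (6,18)]
4. After y ≤ 20: [(16/3,16) (9,16) (9,135/8) (6,18)]
5. Canonical ring: [(16/3,16) (9,16) (9,135/8) (6,18)]

Clipped polygon: [(16/3,16) (9,16) (9,135/8) (6,18)]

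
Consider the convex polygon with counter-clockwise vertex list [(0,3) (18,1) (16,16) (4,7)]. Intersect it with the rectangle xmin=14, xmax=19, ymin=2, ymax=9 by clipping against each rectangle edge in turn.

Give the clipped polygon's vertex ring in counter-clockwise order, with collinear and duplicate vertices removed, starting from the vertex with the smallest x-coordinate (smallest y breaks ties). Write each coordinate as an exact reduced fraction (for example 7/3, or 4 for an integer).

Clipped polygon: [(14,2) (268/15,2) (254/15,9) (14,9)]

1. After x ≥ 14: [(14,13/9) (18,1) (16,16) (14,29/2)]
2. After x ≤ 19: [(14,13/9) (18,1) (16,16) (14,29/2)]
3. After y ≥ 2: [(14,2) (268/15,2) (16,16) (14,29/2)]
4. After y ≤ 9: [(14,9) (14,2) (268/15,2) (254/15,9)]
5. Canonical ring: [(14,2) (268/15,2) (254/15,9) (14,9)]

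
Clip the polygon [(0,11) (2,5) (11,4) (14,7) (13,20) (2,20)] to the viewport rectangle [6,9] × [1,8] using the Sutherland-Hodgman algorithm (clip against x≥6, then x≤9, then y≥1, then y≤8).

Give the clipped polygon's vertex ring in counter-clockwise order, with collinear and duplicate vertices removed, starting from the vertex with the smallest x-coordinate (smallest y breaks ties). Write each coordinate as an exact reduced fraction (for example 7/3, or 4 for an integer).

1. After x ≥ 6: [(6,41/9) (11,4) (14,7) (13,20) (6,20)]
2. After x ≤ 9: [(6,41/9) (9,38/9) (9,20) (6,20)]
3. After y ≥ 1: [(6,41/9) (9,38/9) (9,20) (6,20)]
4. After y ≤ 8: [(6,8) (6,41/9) (9,38/9) (9,8)]
5. Canonical ring: [(6,41/9) (9,38/9) (9,8) (6,8)]

Clipped polygon: [(6,41/9) (9,38/9) (9,8) (6,8)]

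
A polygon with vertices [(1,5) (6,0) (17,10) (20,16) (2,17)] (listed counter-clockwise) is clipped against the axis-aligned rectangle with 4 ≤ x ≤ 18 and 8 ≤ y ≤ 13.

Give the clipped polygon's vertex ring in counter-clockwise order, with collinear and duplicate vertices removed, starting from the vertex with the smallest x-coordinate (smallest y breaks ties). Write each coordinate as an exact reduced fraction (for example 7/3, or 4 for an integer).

Clipped polygon: [(4,8) (74/5,8) (17,10) (18,12) (18,13) (4,13)]

1. After x ≥ 4: [(4,2) (6,0) (17,10) (20,16) (4,152/9)]
2. After x ≤ 18: [(4,2) (6,0) (17,10) (18,12) (18,145/9) (4,152/9)]
3. After y ≥ 8: [(4,8) (74/5,8) (17,10) (18,12) (18,145/9) (4,152/9)]
4. After y ≤ 13: [(4,13) (4,8) (74/5,8) (17,10) (18,12) (18,13)]
5. Canonical ring: [(4,8) (74/5,8) (17,10) (18,12) (18,13) (4,13)]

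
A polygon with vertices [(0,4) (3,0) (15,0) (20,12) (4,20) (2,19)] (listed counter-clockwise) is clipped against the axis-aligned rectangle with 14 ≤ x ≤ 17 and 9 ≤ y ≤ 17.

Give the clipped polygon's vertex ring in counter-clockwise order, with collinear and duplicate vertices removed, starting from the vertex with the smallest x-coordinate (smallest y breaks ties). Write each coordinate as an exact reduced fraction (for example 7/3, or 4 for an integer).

Clipped polygon: [(14,9) (17,9) (17,27/2) (14,15)]

1. After x ≥ 14: [(14,0) (15,0) (20,12) (14,15)]
2. After x ≤ 17: [(14,0) (15,0) (17,24/5) (17,27/2) (14,15)]
3. After y ≥ 9: [(14,9) (17,9) (17,27/2) (14,15)]
4. After y ≤ 17: [(14,9) (17,9) (17,27/2) (14,15)]
5. Canonical ring: [(14,9) (17,9) (17,27/2) (14,15)]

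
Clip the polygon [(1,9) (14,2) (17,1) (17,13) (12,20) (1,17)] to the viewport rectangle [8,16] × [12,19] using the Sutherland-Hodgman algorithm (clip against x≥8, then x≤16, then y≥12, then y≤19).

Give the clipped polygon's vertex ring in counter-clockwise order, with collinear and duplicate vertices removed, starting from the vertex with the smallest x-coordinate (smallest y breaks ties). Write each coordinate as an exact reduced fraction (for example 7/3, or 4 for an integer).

Clipped polygon: [(8,12) (16,12) (16,72/5) (89/7,19) (25/3,19) (8,208/11)]

1. After x ≥ 8: [(8,68/13) (14,2) (17,1) (17,13) (12,20) (8,208/11)]
2. After x ≤ 16: [(8,68/13) (14,2) (16,4/3) (16,72/5) (12,20) (8,208/11)]
3. After y ≥ 12: [(8,12) (16,12) (16,72/5) (12,20) (8,208/11)]
4. After y ≤ 19: [(8,12) (16,12) (16,72/5) (89/7,19) (25/3,19) (8,208/11)]
5. Canonical ring: [(8,12) (16,12) (16,72/5) (89/7,19) (25/3,19) (8,208/11)]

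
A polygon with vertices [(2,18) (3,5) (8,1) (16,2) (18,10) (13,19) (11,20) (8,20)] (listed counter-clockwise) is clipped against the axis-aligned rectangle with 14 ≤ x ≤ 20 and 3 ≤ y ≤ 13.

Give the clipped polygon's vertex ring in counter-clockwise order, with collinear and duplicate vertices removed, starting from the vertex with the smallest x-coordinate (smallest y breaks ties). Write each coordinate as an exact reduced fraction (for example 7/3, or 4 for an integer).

Clipped polygon: [(14,3) (65/4,3) (18,10) (49/3,13) (14,13)]

1. After x ≥ 14: [(14,7/4) (16,2) (18,10) (14,86/5)]
2. After x ≤ 20: [(14,7/4) (16,2) (18,10) (14,86/5)]
3. After y ≥ 3: [(14,3) (65/4,3) (18,10) (14,86/5)]
4. After y ≤ 13: [(14,13) (14,3) (65/4,3) (18,10) (49/3,13)]
5. Canonical ring: [(14,3) (65/4,3) (18,10) (49/3,13) (14,13)]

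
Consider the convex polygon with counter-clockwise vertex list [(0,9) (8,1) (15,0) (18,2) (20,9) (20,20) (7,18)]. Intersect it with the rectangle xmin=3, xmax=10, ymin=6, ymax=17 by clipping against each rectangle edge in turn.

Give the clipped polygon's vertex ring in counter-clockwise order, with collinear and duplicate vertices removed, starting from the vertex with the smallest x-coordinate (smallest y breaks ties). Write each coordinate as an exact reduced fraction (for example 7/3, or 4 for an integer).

Clipped polygon: [(3,6) (10,6) (10,17) (56/9,17) (3,90/7)]

1. After x ≥ 3: [(3,90/7) (3,6) (8,1) (15,0) (18,2) (20,9) (20,20) (7,18)]
2. After x ≤ 10: [(3,90/7) (3,6) (8,1) (10,5/7) (10,240/13) (7,18)]
3. After y ≥ 6: [(3,90/7) (3,6) (3,6) (10,6) (10,240/13) (7,18)]
4. After y ≤ 17: [(56/9,17) (3,90/7) (3,6) (3,6) (10,6) (10,17)]
5. Canonical ring: [(3,6) (10,6) (10,17) (56/9,17) (3,90/7)]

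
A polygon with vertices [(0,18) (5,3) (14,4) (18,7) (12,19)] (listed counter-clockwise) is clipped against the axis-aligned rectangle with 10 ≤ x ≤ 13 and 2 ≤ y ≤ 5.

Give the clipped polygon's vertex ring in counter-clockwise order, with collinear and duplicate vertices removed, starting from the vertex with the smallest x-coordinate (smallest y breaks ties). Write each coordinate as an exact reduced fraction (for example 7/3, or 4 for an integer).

1. After x ≥ 10: [(10,113/6) (10,32/9) (14,4) (18,7) (12,19)]
2. After x ≤ 13: [(10,113/6) (10,32/9) (13,35/9) (13,17) (12,19)]
3. After y ≥ 2: [(10,113/6) (10,32/9) (13,35/9) (13,17) (12,19)]
4. After y ≤ 5: [(10,5) (10,32/9) (13,35/9) (13,5)]
5. Canonical ring: [(10,32/9) (13,35/9) (13,5) (10,5)]

Clipped polygon: [(10,32/9) (13,35/9) (13,5) (10,5)]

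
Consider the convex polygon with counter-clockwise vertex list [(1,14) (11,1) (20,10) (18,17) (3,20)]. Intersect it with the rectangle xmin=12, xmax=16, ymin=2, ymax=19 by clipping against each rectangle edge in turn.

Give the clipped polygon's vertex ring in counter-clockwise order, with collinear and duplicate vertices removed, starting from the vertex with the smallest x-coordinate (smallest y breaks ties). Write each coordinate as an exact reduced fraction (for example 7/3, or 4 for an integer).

Clipped polygon: [(12,2) (16,6) (16,87/5) (12,91/5)]

1. After x ≥ 12: [(12,2) (20,10) (18,17) (12,91/5)]
2. After x ≤ 16: [(12,2) (16,6) (16,87/5) (12,91/5)]
3. After y ≥ 2: [(12,2) (16,6) (16,87/5) (12,91/5)]
4. After y ≤ 19: [(12,2) (16,6) (16,87/5) (12,91/5)]
5. Canonical ring: [(12,2) (16,6) (16,87/5) (12,91/5)]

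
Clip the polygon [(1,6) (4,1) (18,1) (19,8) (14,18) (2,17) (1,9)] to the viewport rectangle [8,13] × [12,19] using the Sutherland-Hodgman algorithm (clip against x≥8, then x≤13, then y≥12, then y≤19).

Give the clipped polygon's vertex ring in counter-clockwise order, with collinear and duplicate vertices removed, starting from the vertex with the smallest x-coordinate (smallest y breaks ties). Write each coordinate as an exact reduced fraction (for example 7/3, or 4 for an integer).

Clipped polygon: [(8,12) (13,12) (13,215/12) (8,35/2)]

1. After x ≥ 8: [(8,1) (18,1) (19,8) (14,18) (8,35/2)]
2. After x ≤ 13: [(8,1) (13,1) (13,215/12) (8,35/2)]
3. After y ≥ 12: [(8,12) (13,12) (13,215/12) (8,35/2)]
4. After y ≤ 19: [(8,12) (13,12) (13,215/12) (8,35/2)]
5. Canonical ring: [(8,12) (13,12) (13,215/12) (8,35/2)]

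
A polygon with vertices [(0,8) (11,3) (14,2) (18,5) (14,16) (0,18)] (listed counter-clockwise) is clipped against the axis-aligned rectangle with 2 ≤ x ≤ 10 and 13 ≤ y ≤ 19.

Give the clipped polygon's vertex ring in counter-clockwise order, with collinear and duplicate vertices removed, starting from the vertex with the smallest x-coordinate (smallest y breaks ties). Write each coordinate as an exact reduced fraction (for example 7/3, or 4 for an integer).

1. After x ≥ 2: [(2,78/11) (11,3) (14,2) (18,5) (14,16) (2,124/7)]
2. After x ≤ 10: [(2,78/11) (10,38/11) (10,116/7) (2,124/7)]
3. After y ≥ 13: [(2,13) (10,13) (10,116/7) (2,124/7)]
4. After y ≤ 19: [(2,13) (10,13) (10,116/7) (2,124/7)]
5. Canonical ring: [(2,13) (10,13) (10,116/7) (2,124/7)]

Clipped polygon: [(2,13) (10,13) (10,116/7) (2,124/7)]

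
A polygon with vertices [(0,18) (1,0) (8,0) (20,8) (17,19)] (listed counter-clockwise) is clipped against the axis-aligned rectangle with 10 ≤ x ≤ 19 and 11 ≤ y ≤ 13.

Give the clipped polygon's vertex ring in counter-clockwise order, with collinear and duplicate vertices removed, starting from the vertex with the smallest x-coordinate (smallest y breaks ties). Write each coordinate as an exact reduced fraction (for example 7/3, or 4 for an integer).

1. After x ≥ 10: [(10,316/17) (10,4/3) (20,8) (17,19)]
2. After x ≤ 19: [(10,316/17) (10,4/3) (19,22/3) (19,35/3) (17,19)]
3. After y ≥ 11: [(10,316/17) (10,11) (19,11) (19,35/3) (17,19)]
4. After y ≤ 13: [(10,13) (10,11) (19,11) (19,35/3) (205/11,13)]
5. Canonical ring: [(10,11) (19,11) (19,35/3) (205/11,13) (10,13)]

Clipped polygon: [(10,11) (19,11) (19,35/3) (205/11,13) (10,13)]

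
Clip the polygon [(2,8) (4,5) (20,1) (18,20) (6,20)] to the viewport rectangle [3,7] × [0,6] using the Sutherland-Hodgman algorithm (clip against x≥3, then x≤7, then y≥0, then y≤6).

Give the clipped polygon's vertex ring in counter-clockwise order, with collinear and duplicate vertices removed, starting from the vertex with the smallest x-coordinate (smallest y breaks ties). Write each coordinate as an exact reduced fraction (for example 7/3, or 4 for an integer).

Clipped polygon: [(10/3,6) (4,5) (7,17/4) (7,6)]

1. After x ≥ 3: [(3,11) (3,13/2) (4,5) (20,1) (18,20) (6,20)]
2. After x ≤ 7: [(3,11) (3,13/2) (4,5) (7,17/4) (7,20) (6,20)]
3. After y ≥ 0: [(3,11) (3,13/2) (4,5) (7,17/4) (7,20) (6,20)]
4. After y ≤ 6: [(10/3,6) (4,5) (7,17/4) (7,6)]
5. Canonical ring: [(10/3,6) (4,5) (7,17/4) (7,6)]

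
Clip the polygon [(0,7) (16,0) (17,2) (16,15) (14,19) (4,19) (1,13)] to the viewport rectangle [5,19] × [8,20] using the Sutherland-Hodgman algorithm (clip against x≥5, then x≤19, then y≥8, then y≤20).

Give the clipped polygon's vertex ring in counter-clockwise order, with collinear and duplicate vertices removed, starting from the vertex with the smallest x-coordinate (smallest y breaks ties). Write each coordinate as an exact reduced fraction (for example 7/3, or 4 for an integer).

1. After x ≥ 5: [(5,77/16) (16,0) (17,2) (16,15) (14,19) (5,19)]
2. After x ≤ 19: [(5,77/16) (16,0) (17,2) (16,15) (14,19) (5,19)]
3. After y ≥ 8: [(5,8) (215/13,8) (16,15) (14,19) (5,19)]
4. After y ≤ 20: [(5,8) (215/13,8) (16,15) (14,19) (5,19)]
5. Canonical ring: [(5,8) (215/13,8) (16,15) (14,19) (5,19)]

Clipped polygon: [(5,8) (215/13,8) (16,15) (14,19) (5,19)]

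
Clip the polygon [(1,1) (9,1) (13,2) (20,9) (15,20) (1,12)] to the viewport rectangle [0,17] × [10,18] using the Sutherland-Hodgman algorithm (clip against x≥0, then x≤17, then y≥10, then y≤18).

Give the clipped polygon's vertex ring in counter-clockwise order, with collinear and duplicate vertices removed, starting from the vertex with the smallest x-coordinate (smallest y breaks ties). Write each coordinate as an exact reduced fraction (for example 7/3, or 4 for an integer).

1. After x ≥ 0: [(1,1) (9,1) (13,2) (20,9) (15,20) (1,12)]
2. After x ≤ 17: [(1,1) (9,1) (13,2) (17,6) (17,78/5) (15,20) (1,12)]
3. After y ≥ 10: [(1,10) (17,10) (17,78/5) (15,20) (1,12)]
4. After y ≤ 18: [(1,10) (17,10) (17,78/5) (175/11,18) (23/2,18) (1,12)]
5. Canonical ring: [(1,10) (17,10) (17,78/5) (175/11,18) (23/2,18) (1,12)]

Clipped polygon: [(1,10) (17,10) (17,78/5) (175/11,18) (23/2,18) (1,12)]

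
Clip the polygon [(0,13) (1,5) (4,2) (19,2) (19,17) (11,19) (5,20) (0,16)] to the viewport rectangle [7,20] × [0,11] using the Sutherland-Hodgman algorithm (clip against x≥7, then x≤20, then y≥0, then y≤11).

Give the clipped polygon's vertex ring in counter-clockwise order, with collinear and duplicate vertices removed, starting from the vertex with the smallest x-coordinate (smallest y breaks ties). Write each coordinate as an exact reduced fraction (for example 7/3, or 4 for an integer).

1. After x ≥ 7: [(7,2) (19,2) (19,17) (11,19) (7,59/3)]
2. After x ≤ 20: [(7,2) (19,2) (19,17) (11,19) (7,59/3)]
3. After y ≥ 0: [(7,2) (19,2) (19,17) (11,19) (7,59/3)]
4. After y ≤ 11: [(7,11) (7,2) (19,2) (19,11)]
5. Canonical ring: [(7,2) (19,2) (19,11) (7,11)]

Clipped polygon: [(7,2) (19,2) (19,11) (7,11)]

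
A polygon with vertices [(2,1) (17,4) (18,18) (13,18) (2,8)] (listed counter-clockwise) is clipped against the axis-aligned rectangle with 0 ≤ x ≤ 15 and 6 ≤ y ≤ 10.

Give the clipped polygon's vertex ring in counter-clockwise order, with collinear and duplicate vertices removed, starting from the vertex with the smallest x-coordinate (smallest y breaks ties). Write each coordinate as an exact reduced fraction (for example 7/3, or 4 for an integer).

Clipped polygon: [(2,6) (15,6) (15,10) (21/5,10) (2,8)]

1. After x ≥ 0: [(2,1) (17,4) (18,18) (13,18) (2,8)]
2. After x ≤ 15: [(2,1) (15,18/5) (15,18) (13,18) (2,8)]
3. After y ≥ 6: [(2,6) (15,6) (15,18) (13,18) (2,8)]
4. After y ≤ 10: [(2,6) (15,6) (15,10) (21/5,10) (2,8)]
5. Canonical ring: [(2,6) (15,6) (15,10) (21/5,10) (2,8)]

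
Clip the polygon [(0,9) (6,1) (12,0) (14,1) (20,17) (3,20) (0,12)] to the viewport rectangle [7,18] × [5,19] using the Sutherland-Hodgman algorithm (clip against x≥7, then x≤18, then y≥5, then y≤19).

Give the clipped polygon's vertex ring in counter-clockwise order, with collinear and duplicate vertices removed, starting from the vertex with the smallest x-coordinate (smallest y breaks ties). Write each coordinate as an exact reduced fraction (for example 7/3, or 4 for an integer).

1. After x ≥ 7: [(7,5/6) (12,0) (14,1) (20,17) (7,328/17)]
2. After x ≤ 18: [(7,5/6) (12,0) (14,1) (18,35/3) (18,295/17) (7,328/17)]
3. After y ≥ 5: [(7,5) (31/2,5) (18,35/3) (18,295/17) (7,328/17)]
4. After y ≤ 19: [(7,19) (7,5) (31/2,5) (18,35/3) (18,295/17) (26/3,19)]
5. Canonical ring: [(7,5) (31/2,5) (18,35/3) (18,295/17) (26/3,19) (7,19)]

Clipped polygon: [(7,5) (31/2,5) (18,35/3) (18,295/17) (26/3,19) (7,19)]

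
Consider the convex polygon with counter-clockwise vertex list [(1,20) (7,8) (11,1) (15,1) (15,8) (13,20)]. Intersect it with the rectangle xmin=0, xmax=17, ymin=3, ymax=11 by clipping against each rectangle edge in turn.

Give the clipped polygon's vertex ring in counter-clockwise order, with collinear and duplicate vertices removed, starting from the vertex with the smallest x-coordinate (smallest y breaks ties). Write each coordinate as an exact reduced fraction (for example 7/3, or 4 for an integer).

1. After x ≥ 0: [(1,20) (7,8) (11,1) (15,1) (15,8) (13,20)]
2. After x ≤ 17: [(1,20) (7,8) (11,1) (15,1) (15,8) (13,20)]
3. After y ≥ 3: [(1,20) (7,8) (69/7,3) (15,3) (15,8) (13,20)]
4. After y ≤ 11: [(11/2,11) (7,8) (69/7,3) (15,3) (15,8) (29/2,11)]
5. Canonical ring: [(11/2,11) (7,8) (69/7,3) (15,3) (15,8) (29/2,11)]

Clipped polygon: [(11/2,11) (7,8) (69/7,3) (15,3) (15,8) (29/2,11)]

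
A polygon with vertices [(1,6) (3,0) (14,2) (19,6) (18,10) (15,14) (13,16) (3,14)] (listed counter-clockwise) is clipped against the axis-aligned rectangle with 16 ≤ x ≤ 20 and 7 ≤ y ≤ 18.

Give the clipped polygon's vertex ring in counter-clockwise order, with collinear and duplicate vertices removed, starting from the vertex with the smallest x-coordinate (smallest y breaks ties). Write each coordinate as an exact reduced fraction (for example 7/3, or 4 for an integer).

1. After x ≥ 16: [(16,18/5) (19,6) (18,10) (16,38/3)]
2. After x ≤ 20: [(16,18/5) (19,6) (18,10) (16,38/3)]
3. After y ≥ 7: [(16,7) (75/4,7) (18,10) (16,38/3)]
4. After y ≤ 18: [(16,7) (75/4,7) (18,10) (16,38/3)]
5. Canonical ring: [(16,7) (75/4,7) (18,10) (16,38/3)]

Clipped polygon: [(16,7) (75/4,7) (18,10) (16,38/3)]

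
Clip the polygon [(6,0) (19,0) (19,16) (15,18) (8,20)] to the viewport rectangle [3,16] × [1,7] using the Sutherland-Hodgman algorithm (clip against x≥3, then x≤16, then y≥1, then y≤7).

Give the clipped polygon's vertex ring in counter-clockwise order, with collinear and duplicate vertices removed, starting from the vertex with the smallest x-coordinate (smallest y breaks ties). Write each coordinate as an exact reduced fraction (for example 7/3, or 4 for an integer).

1. After x ≥ 3: [(6,0) (19,0) (19,16) (15,18) (8,20)]
2. After x ≤ 16: [(6,0) (16,0) (16,35/2) (15,18) (8,20)]
3. After y ≥ 1: [(61/10,1) (16,1) (16,35/2) (15,18) (8,20)]
4. After y ≤ 7: [(67/10,7) (61/10,1) (16,1) (16,7)]
5. Canonical ring: [(61/10,1) (16,1) (16,7) (67/10,7)]

Clipped polygon: [(61/10,1) (16,1) (16,7) (67/10,7)]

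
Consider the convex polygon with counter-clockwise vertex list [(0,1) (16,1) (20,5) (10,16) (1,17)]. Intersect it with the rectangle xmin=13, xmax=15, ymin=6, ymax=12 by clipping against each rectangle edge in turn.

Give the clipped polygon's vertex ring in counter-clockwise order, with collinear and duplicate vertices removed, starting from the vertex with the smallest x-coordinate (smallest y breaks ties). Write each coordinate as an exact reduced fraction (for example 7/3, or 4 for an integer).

1. After x ≥ 13: [(13,1) (16,1) (20,5) (13,127/10)]
2. After x ≤ 15: [(13,1) (15,1) (15,21/2) (13,127/10)]
3. After y ≥ 6: [(13,6) (15,6) (15,21/2) (13,127/10)]
4. After y ≤ 12: [(13,12) (13,6) (15,6) (15,21/2) (150/11,12)]
5. Canonical ring: [(13,6) (15,6) (15,21/2) (150/11,12) (13,12)]

Clipped polygon: [(13,6) (15,6) (15,21/2) (150/11,12) (13,12)]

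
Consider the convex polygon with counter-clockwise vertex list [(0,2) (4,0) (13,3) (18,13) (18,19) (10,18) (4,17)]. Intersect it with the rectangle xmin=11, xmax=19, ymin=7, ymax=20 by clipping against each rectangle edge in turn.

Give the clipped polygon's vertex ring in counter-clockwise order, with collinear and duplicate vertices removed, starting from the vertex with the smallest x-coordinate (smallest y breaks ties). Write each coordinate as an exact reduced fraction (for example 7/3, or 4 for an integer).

1. After x ≥ 11: [(11,7/3) (13,3) (18,13) (18,19) (11,145/8)]
2. After x ≤ 19: [(11,7/3) (13,3) (18,13) (18,19) (11,145/8)]
3. After y ≥ 7: [(11,7) (15,7) (18,13) (18,19) (11,145/8)]
4. After y ≤ 20: [(11,7) (15,7) (18,13) (18,19) (11,145/8)]
5. Canonical ring: [(11,7) (15,7) (18,13) (18,19) (11,145/8)]

Clipped polygon: [(11,7) (15,7) (18,13) (18,19) (11,145/8)]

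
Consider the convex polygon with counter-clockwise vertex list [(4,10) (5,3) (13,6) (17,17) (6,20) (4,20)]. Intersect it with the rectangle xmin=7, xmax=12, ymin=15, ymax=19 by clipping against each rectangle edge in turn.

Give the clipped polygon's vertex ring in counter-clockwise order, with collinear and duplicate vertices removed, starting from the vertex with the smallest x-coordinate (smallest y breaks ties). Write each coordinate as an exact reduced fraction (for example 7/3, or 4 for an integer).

1. After x ≥ 7: [(7,15/4) (13,6) (17,17) (7,217/11)]
2. After x ≤ 12: [(7,15/4) (12,45/8) (12,202/11) (7,217/11)]
3. After y ≥ 15: [(7,15) (12,15) (12,202/11) (7,217/11)]
4. After y ≤ 19: [(7,19) (7,15) (12,15) (12,202/11) (29/3,19)]
5. Canonical ring: [(7,15) (12,15) (12,202/11) (29/3,19) (7,19)]

Clipped polygon: [(7,15) (12,15) (12,202/11) (29/3,19) (7,19)]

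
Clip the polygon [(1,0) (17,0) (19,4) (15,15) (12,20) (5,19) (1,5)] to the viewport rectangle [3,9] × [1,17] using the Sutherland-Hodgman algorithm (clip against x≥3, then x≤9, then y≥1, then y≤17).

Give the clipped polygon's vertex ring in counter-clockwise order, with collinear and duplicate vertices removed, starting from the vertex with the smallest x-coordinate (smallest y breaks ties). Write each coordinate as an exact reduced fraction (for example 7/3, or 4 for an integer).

1. After x ≥ 3: [(3,0) (17,0) (19,4) (15,15) (12,20) (5,19) (3,12)]
2. After x ≤ 9: [(3,0) (9,0) (9,137/7) (5,19) (3,12)]
3. After y ≥ 1: [(3,1) (9,1) (9,137/7) (5,19) (3,12)]
4. After y ≤ 17: [(3,1) (9,1) (9,17) (31/7,17) (3,12)]
5. Canonical ring: [(3,1) (9,1) (9,17) (31/7,17) (3,12)]

Clipped polygon: [(3,1) (9,1) (9,17) (31/7,17) (3,12)]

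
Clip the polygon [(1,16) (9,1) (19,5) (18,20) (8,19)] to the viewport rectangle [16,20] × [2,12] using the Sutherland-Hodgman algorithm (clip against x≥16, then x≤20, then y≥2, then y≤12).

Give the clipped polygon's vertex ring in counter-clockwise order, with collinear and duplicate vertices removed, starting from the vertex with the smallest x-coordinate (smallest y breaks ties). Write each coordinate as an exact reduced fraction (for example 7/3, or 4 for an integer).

1. After x ≥ 16: [(16,19/5) (19,5) (18,20) (16,99/5)]
2. After x ≤ 20: [(16,19/5) (19,5) (18,20) (16,99/5)]
3. After y ≥ 2: [(16,19/5) (19,5) (18,20) (16,99/5)]
4. After y ≤ 12: [(16,12) (16,19/5) (19,5) (278/15,12)]
5. Canonical ring: [(16,19/5) (19,5) (278/15,12) (16,12)]

Clipped polygon: [(16,19/5) (19,5) (278/15,12) (16,12)]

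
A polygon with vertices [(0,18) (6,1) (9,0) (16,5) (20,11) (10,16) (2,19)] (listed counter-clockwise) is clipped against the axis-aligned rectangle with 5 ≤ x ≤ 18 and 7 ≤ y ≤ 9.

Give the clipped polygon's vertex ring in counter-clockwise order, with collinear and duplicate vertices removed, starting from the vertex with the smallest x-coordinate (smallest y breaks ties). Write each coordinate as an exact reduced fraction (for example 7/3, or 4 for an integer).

Clipped polygon: [(5,7) (52/3,7) (18,8) (18,9) (5,9)]

1. After x ≥ 5: [(5,23/6) (6,1) (9,0) (16,5) (20,11) (10,16) (5,143/8)]
2. After x ≤ 18: [(5,23/6) (6,1) (9,0) (16,5) (18,8) (18,12) (10,16) (5,143/8)]
3. After y ≥ 7: [(5,7) (52/3,7) (18,8) (18,12) (10,16) (5,143/8)]
4. After y ≤ 9: [(5,9) (5,7) (52/3,7) (18,8) (18,9)]
5. Canonical ring: [(5,7) (52/3,7) (18,8) (18,9) (5,9)]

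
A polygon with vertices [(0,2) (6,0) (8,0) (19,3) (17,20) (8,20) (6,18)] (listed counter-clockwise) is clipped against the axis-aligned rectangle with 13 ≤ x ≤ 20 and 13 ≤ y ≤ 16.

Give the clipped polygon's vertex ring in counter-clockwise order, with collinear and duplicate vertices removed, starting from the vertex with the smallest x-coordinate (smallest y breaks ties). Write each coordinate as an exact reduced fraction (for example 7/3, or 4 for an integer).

Clipped polygon: [(13,13) (303/17,13) (297/17,16) (13,16)]

1. After x ≥ 13: [(13,15/11) (19,3) (17,20) (13,20)]
2. After x ≤ 20: [(13,15/11) (19,3) (17,20) (13,20)]
3. After y ≥ 13: [(13,13) (303/17,13) (17,20) (13,20)]
4. After y ≤ 16: [(13,16) (13,13) (303/17,13) (297/17,16)]
5. Canonical ring: [(13,13) (303/17,13) (297/17,16) (13,16)]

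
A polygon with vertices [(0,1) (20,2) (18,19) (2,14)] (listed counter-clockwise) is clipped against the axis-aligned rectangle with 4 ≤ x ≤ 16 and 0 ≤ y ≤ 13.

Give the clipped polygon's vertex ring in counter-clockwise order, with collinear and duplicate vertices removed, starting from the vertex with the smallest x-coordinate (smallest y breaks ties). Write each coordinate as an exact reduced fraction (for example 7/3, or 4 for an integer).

Clipped polygon: [(4,6/5) (16,9/5) (16,13) (4,13)]

1. After x ≥ 4: [(4,6/5) (20,2) (18,19) (4,117/8)]
2. After x ≤ 16: [(4,6/5) (16,9/5) (16,147/8) (4,117/8)]
3. After y ≥ 0: [(4,6/5) (16,9/5) (16,147/8) (4,117/8)]
4. After y ≤ 13: [(4,13) (4,6/5) (16,9/5) (16,13)]
5. Canonical ring: [(4,6/5) (16,9/5) (16,13) (4,13)]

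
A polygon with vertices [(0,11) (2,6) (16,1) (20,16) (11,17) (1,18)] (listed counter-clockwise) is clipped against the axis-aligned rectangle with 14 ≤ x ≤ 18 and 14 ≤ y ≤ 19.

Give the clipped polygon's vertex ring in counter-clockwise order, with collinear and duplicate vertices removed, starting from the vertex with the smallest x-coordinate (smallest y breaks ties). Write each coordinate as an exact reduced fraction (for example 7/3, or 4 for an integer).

Clipped polygon: [(14,14) (18,14) (18,146/9) (14,50/3)]

1. After x ≥ 14: [(14,12/7) (16,1) (20,16) (14,50/3)]
2. After x ≤ 18: [(14,12/7) (16,1) (18,17/2) (18,146/9) (14,50/3)]
3. After y ≥ 14: [(14,14) (18,14) (18,146/9) (14,50/3)]
4. After y ≤ 19: [(14,14) (18,14) (18,146/9) (14,50/3)]
5. Canonical ring: [(14,14) (18,14) (18,146/9) (14,50/3)]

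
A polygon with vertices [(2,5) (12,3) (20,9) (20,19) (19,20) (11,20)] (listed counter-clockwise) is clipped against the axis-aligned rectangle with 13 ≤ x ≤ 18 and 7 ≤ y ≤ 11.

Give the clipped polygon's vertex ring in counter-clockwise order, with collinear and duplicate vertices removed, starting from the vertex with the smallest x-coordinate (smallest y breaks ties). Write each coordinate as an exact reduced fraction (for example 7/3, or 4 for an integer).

Clipped polygon: [(13,7) (52/3,7) (18,15/2) (18,11) (13,11)]

1. After x ≥ 13: [(13,15/4) (20,9) (20,19) (19,20) (13,20)]
2. After x ≤ 18: [(13,15/4) (18,15/2) (18,20) (13,20)]
3. After y ≥ 7: [(13,7) (52/3,7) (18,15/2) (18,20) (13,20)]
4. After y ≤ 11: [(13,11) (13,7) (52/3,7) (18,15/2) (18,11)]
5. Canonical ring: [(13,7) (52/3,7) (18,15/2) (18,11) (13,11)]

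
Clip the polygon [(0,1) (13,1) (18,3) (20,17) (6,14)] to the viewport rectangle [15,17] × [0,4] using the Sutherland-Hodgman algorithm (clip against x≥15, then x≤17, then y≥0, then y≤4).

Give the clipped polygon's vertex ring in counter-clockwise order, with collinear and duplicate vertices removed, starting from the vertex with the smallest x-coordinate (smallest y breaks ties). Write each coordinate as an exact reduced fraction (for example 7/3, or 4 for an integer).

Clipped polygon: [(15,9/5) (17,13/5) (17,4) (15,4)]

1. After x ≥ 15: [(15,9/5) (18,3) (20,17) (15,223/14)]
2. After x ≤ 17: [(15,9/5) (17,13/5) (17,229/14) (15,223/14)]
3. After y ≥ 0: [(15,9/5) (17,13/5) (17,229/14) (15,223/14)]
4. After y ≤ 4: [(15,4) (15,9/5) (17,13/5) (17,4)]
5. Canonical ring: [(15,9/5) (17,13/5) (17,4) (15,4)]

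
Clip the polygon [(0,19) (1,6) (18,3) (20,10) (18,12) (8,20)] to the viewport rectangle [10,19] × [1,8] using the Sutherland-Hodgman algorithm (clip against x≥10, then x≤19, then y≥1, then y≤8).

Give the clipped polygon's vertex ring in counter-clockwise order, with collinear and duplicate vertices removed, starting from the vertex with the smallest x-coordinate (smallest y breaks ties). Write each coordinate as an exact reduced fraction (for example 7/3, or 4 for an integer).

Clipped polygon: [(10,75/17) (18,3) (19,13/2) (19,8) (10,8)]

1. After x ≥ 10: [(10,75/17) (18,3) (20,10) (18,12) (10,92/5)]
2. After x ≤ 19: [(10,75/17) (18,3) (19,13/2) (19,11) (18,12) (10,92/5)]
3. After y ≥ 1: [(10,75/17) (18,3) (19,13/2) (19,11) (18,12) (10,92/5)]
4. After y ≤ 8: [(10,8) (10,75/17) (18,3) (19,13/2) (19,8)]
5. Canonical ring: [(10,75/17) (18,3) (19,13/2) (19,8) (10,8)]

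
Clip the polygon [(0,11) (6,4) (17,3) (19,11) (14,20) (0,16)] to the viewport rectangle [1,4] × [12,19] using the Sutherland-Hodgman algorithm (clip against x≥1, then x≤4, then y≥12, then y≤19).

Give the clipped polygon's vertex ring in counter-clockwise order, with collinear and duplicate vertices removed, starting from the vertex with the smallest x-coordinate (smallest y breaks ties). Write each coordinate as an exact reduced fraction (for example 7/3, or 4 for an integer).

Clipped polygon: [(1,12) (4,12) (4,120/7) (1,114/7)]

1. After x ≥ 1: [(1,59/6) (6,4) (17,3) (19,11) (14,20) (1,114/7)]
2. After x ≤ 4: [(1,59/6) (4,19/3) (4,120/7) (1,114/7)]
3. After y ≥ 12: [(1,12) (4,12) (4,120/7) (1,114/7)]
4. After y ≤ 19: [(1,12) (4,12) (4,120/7) (1,114/7)]
5. Canonical ring: [(1,12) (4,12) (4,120/7) (1,114/7)]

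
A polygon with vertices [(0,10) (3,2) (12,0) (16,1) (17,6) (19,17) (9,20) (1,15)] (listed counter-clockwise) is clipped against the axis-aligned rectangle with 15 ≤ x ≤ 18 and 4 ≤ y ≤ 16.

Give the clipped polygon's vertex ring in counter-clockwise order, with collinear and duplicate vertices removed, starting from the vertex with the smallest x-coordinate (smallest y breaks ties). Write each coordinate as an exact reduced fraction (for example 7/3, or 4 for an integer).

Clipped polygon: [(15,4) (83/5,4) (17,6) (18,23/2) (18,16) (15,16)]

1. After x ≥ 15: [(15,3/4) (16,1) (17,6) (19,17) (15,91/5)]
2. After x ≤ 18: [(15,3/4) (16,1) (17,6) (18,23/2) (18,173/10) (15,91/5)]
3. After y ≥ 4: [(15,4) (83/5,4) (17,6) (18,23/2) (18,173/10) (15,91/5)]
4. After y ≤ 16: [(15,16) (15,4) (83/5,4) (17,6) (18,23/2) (18,16)]
5. Canonical ring: [(15,4) (83/5,4) (17,6) (18,23/2) (18,16) (15,16)]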